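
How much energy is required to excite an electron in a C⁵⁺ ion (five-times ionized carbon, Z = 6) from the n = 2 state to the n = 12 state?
119.049875 eV

The energy levels of a hydrogen-like atom are E_n = -13.6057 Z² eV / n².

Energy at n = 2: E_2 = -13.6057 × 6² / 2² = -122.451300000 eV
Energy at n = 12: E_12 = -13.6057 × 6² / 12² = -3.401425000 eV

The excitation energy is the difference:
ΔE = E_12 - E_2
ΔE = -3.401425000 - (-122.451300000)
ΔE = 119.049875 eV

Since this is positive, energy must be absorbed (photon absorption).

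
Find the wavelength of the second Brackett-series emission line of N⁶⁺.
53.560 nm

The lines of a series are numbered from the longest wavelength (smallest ΔE) outward; the second line is the transition from n = n_f + 2 to n_f.
The Brackett series has all transitions ending at n_f = 4.

For N⁶⁺ (Z = 7), the second line (β-line) is the jump from n = 6 to n = 4:
E_6 = -13.6057 × 7² / 6² = -18.51887 eV
E_4 = -13.6057 × 7² / 4² = -41.66746 eV
ΔE = E_6 - E_4 = 23.14859 eV

λ = hc/E = 1239.84 eV·nm / 23.14859 eV
λ = 53.560 nm

This is the β-line of the Brackett series in N⁶⁺.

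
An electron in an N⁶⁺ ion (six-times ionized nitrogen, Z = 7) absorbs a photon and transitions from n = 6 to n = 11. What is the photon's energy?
13.01 eV

The energy levels of a hydrogen-like atom are E_n = -13.6057 Z² eV / n².

Energy at n = 6: E_6 = -13.6057 × 7² / 6² = -18.51887 eV
Energy at n = 11: E_11 = -13.6057 × 7² / 11² = -5.50975 eV

The excitation energy is the difference:
ΔE = E_11 - E_6
ΔE = -5.50975 - (-18.51887)
ΔE = 13.01 eV

Since this is positive, energy must be absorbed (photon absorption).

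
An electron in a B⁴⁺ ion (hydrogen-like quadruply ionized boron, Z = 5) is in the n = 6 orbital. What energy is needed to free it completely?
9.44840 eV

The ionization energy is the energy needed to remove the electron completely (n → ∞).

For a hydrogen-like ion with Z = 5, E_n = -13.6057 Z² / n² eV.

At n = 6: E_6 = -13.6057 × 5² / 6² = -9.44840278 eV
At n = ∞: E_∞ = 0 eV

Ionization energy = E_∞ - E_6 = 0 - (-9.44840278) = 9.44840278 eV
Ionization energy ≈ 9.44840 eV

This is also called the binding energy of the electron in state n = 6.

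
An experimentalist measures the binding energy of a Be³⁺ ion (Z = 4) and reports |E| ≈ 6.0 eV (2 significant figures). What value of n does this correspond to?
n = 6

The exact energy levels follow E_n = -13.6057 Z² / n² eV with Z = 4.

The measured value (-6.0 eV) is reported to only 2 significant figures, so we must test candidate n values and see which one matches to that precision.

Candidate energies:
  n = 4:  E = -13.6057 × 4² / 4² = -13.60570 eV
  n = 5:  E = -13.6057 × 4² / 5² = -8.70765 eV
  n = 6:  E = -13.6057 × 4² / 6² = -6.04698 eV  ← matches
  n = 7:  E = -13.6057 × 4² / 7² = -4.44268 eV
  n = 8:  E = -13.6057 × 4² / 8² = -3.40143 eV

Checking against the measurement of -6.0 eV (2 sig figs), only n = 6 agrees:
E_6 = -6.04698 eV, which rounds to -6.0 eV ✓

Therefore n = 6.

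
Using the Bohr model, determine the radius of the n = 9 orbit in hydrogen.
4.2863 nm (or 42.8633 Å)

The Bohr radius formula is:
r_n = n² a₀ / Z

where a₀ = 0.0529177 nm is the Bohr radius.

For H (Z = 1) at n = 9:
r_9 = 9² × 0.0529177 nm / 1
r_9 = 81 × 0.0529177 nm / 1
r_9 = 4.28633 nm / 1
r_9 = 4.2863 nm

The electron orbits at approximately 4.2863 nm from the nucleus.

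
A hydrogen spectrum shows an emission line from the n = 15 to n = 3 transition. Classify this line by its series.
Paschen series

The spectral series in hydrogen are named based on the final (lower) energy level:
- Lyman series: n_final = 1 (ultraviolet)
- Balmer series: n_final = 2 (visible/near-UV)
- Paschen series: n_final = 3 (infrared)
- Brackett series: n_final = 4 (infrared)
- Pfund series: n_final = 5 (far infrared)

Since this transition ends at n = 3, it belongs to the Paschen series.

For reference, this 15 → 3 line has photon energy
ΔE = 13.6057 eV × (1/3² - 1/15²) = 1.4512746667 eV,
corresponding to wavelength λ = hc/ΔE = 1239.84 eV·nm / 1.4512746667 eV = 854.311061 nm in the infrared region.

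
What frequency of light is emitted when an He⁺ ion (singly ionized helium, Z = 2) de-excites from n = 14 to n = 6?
2.98399e+14 Hz

First, find the transition energy:
E_14 = -13.6057 × 2² / 14² = -0.27766735 eV
E_6 = -13.6057 × 2² / 6² = -1.51174444 eV
|ΔE| = |E_6 - E_14| = 1.23407709 eV

Convert to Joules: E = 1.23407709 eV × (1.602177 × 10⁻¹⁹ J/eV) = 1.9772099e-19 J

Using E = hf:
f = E/h = 1.9772099e-19 J / (6.62607 × 10⁻³⁴ J·s)
f = 2.98399e+14 Hz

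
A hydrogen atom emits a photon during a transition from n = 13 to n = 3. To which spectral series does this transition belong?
Paschen series

The spectral series in hydrogen are named based on the final (lower) energy level:
- Lyman series: n_final = 1 (ultraviolet)
- Balmer series: n_final = 2 (visible/near-UV)
- Paschen series: n_final = 3 (infrared)
- Brackett series: n_final = 4 (infrared)
- Pfund series: n_final = 5 (far infrared)

Since this transition ends at n = 3, it belongs to the Paschen series.

For reference, this 13 → 3 line has photon energy
ΔE = 13.6057 eV × (1/3² - 1/13²) = 1.4312373 eV,
corresponding to wavelength λ = hc/ΔE = 1239.84 eV·nm / 1.4312373 eV = 866.271 nm in the infrared region.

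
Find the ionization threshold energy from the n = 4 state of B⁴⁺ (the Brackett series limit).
21.2589 eV

The series limit corresponds to the transition from n = ∞ to n = 4.
This is the highest energy (shortest wavelength) transition in the Brackett series.

E_∞ = 0 eV
E_4 = -13.6057 × 5² / 4² = -21.2589 eV

Energy at series limit:
ΔE = E_∞ - E_4 = 0 - (-21.2589) = 21.2589 eV

This energy equals the ionization energy from the n = 4 state of B⁴⁺.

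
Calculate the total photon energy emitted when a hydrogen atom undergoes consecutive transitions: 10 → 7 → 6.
0.242 eV

The energy levels of hydrogen are E_n = -13.6057 / n² eV.

First transition (10 → 7):
ΔE₁ = |E_7 - E_10|
ΔE₁ = |-0.277667347 - (-0.136057000)| = 0.141610 eV

Second transition (7 → 6):
ΔE₂ = |E_6 - E_7|
ΔE₂ = |-0.377936111 - (-0.277667347)| = 0.100269 eV

Total energy released:
E_total = ΔE₁ + ΔE₂ = 0.141610 + 0.100269 = 0.242 eV

Note: This equals the direct transition 10 → 6: 0.242 eV ✓
Energy is conserved regardless of the path taken.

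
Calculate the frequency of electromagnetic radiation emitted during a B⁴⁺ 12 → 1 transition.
8.167e+16 Hz

First, find the transition energy:
E_12 = -13.6057 × 5² / 12² = -2.3621 eV
E_1 = -13.6057 × 5² / 1² = -340.1425 eV
|ΔE| = |E_1 - E_12| = 337.7804 eV

Convert to Joules: E = 337.7804 eV × (1.602177 × 10⁻¹⁹ J/eV) = 5.41184e-17 J

Using E = hf:
f = E/h = 5.41184e-17 J / (6.62607 × 10⁻³⁴ J·s)
f = 8.167e+16 Hz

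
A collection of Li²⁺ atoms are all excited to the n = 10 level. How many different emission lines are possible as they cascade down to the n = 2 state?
36

The electron can occupy levels n = 2, 3, ..., 10 during de-excitation — that is m = 10 - 2 + 1 = 9 distinct levels.

The number of distinct spectral lines equals the number of ways to choose 2 of these m levels (each pair gives one possible emission transition):

Number of lines = m(m-1)/2 = 9×8/2 = 36

These correspond to all possible transitions between the 9 levels:
10 → 9, 10 → 8, 10 → 7, 10 → 6, 10 → 5, 10 → 4, 10 → 3, 10 → 2...

Each transition produces a photon with a unique energy (and thus wavelength). This count does not depend on Z.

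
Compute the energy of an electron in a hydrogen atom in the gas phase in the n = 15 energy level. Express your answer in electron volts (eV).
-0.060 eV

The energy levels of a hydrogen-like atom are given by:
E_n = -13.6057 eV / n²

For n = 15:
E_15 = -13.6057 eV / 15²
E_15 = -13.6057 eV / 225
E_15 = -0.060 eV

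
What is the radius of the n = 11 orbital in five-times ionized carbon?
1.067174 nm (or 10.671740 Å)

The Bohr radius formula is:
r_n = n² a₀ / Z

where a₀ = 0.052917721 nm is the Bohr radius.

For C⁵⁺ (Z = 6) at n = 11:
r_11 = 11² × 0.052917721 nm / 6
r_11 = 121 × 0.052917721 nm / 6
r_11 = 6.4030442 nm / 6
r_11 = 1.067174 nm

The electron orbits at approximately 1.067174 nm from the nucleus.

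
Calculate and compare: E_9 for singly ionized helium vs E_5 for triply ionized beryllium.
Be³⁺ at n = 5 (E = -8.708 eV)

Using E_n = -13.6057 Z² / n² eV:

He⁺ (Z = 2) at n = 9:
E = -13.6057 × 2² / 9² = -13.6057 × 4 / 81 = -0.671886 eV

Be³⁺ (Z = 4) at n = 5:
E = -13.6057 × 4² / 5² = -13.6057 × 16 / 25 = -8.707648 eV

Since -8.707648 eV < -0.671886 eV,
Be³⁺ at n = 5 is more tightly bound (requires more energy to ionize).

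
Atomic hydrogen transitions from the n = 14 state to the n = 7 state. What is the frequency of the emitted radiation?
5.035e+13 Hz

First, find the transition energy:
E_14 = -13.6057 / 14² = -0.0694168 eV
E_7 = -13.6057 / 7² = -0.2776673 eV
|ΔE| = |E_7 - E_14| = 0.2082505 eV

Convert to Joules: E = 0.2082505 eV × (1.602177 × 10⁻¹⁹ J/eV) = 3.33654e-20 J

Using E = hf:
f = E/h = 3.33654e-20 J / (6.62607 × 10⁻³⁴ J·s)
f = 5.035e+13 Hz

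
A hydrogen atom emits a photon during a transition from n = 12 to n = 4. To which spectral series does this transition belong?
Brackett series

The spectral series in hydrogen are named based on the final (lower) energy level:
- Lyman series: n_final = 1 (ultraviolet)
- Balmer series: n_final = 2 (visible/near-UV)
- Paschen series: n_final = 3 (infrared)
- Brackett series: n_final = 4 (infrared)
- Pfund series: n_final = 5 (far infrared)

Since this transition ends at n = 4, it belongs to the Brackett series.

For reference, this 12 → 4 line has photon energy
ΔE = 13.6057 eV × (1/4² - 1/12²) = 0.75587222222 eV,
corresponding to wavelength λ = hc/ΔE = 1239.84 eV·nm / 0.75587222222 eV = 1640.27724 nm in the infrared region.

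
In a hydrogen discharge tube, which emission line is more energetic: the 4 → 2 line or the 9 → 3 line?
4 → 2

Calculate the energy for each transition:

Transition 4 → 2:
ΔE₁ = |E_2 - E_4| = |-13.6057/2² - (-13.6057/4²)|
ΔE₁ = |-3.401425000 - (-0.850356250)| = 2.551069 eV

Transition 9 → 3:
ΔE₂ = |E_3 - E_9| = |-13.6057/3² - (-13.6057/9²)|
ΔE₂ = |-1.511744444 - (-0.167971605)| = 1.343773 eV

Since 2.551069 eV > 1.343773 eV, the transition 4 → 2 emits the more energetic photon.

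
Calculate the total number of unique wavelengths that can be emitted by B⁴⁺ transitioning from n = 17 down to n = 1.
136

The electron can occupy levels n = 1, 2, ..., 17 during de-excitation — that is m = 17 - 1 + 1 = 17 distinct levels.

The number of distinct spectral lines equals the number of ways to choose 2 of these m levels (each pair gives one possible emission transition):

Number of lines = m(m-1)/2 = 17×16/2 = 136

These correspond to all possible transitions between the 17 levels:
17 → 16, 17 → 15, 17 → 14, 17 → 13, 17 → 12, 17 → 11, 17 → 10, 17 → 9...

Each transition produces a photon with a unique energy (and thus wavelength). This count does not depend on Z.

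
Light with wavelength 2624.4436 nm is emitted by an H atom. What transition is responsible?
n = 6 → n = 4

First, find the photon energy from the wavelength (hc = 1239.84 eV·nm):
E = hc/λ = 1239.84 eV·nm / 2624.4436 nm = 0.47242014 eV

The energy levels of hydrogen satisfy E_n = -13.6057 / n² eV, so an emission n_i → n_f releases
ΔE = 13.6057 × (1/n_f² − 1/n_i²) eV.

Setting ΔE equal to the photon energy:
1/n_f² − 1/n_i² = 0.47242014 / 13.6057 = 0.034722222

Since 1/n_i² must be positive, we need 1/n_f² > 0.034722222, i.e. n_f ≤ 5. For each allowed n_f, solve n_i = (1/n_f² − 0.034722222)^(−1/2) and check whether it is a whole number:
  n_f = 1: 1/n_i² = 1.000000000 − 0.034722222 = 0.965277778 → n_i = 1.018  (not an integer) ✗
  n_f = 2: 1/n_i² = 0.250000000 − 0.034722222 = 0.215277778 → n_i = 2.155  (not an integer) ✗
  n_f = 3: 1/n_i² = 0.111111111 − 0.034722222 = 0.076388889 → n_i = 3.618  (not an integer) ✗
  n_f = 4: 1/n_i² = 0.062500000 − 0.034722222 = 0.027777778 → n_i = 6.000  → integer, n_i = 6 ✓
  n_f = 5: 1/n_i² = 0.040000000 − 0.034722222 = 0.005277778 → n_i = 13.765  (not an integer) ✗

Only n_f = 4 gives an integer upper level, n_i = 6.

The transition is from n = 6 to n = 4 (emission).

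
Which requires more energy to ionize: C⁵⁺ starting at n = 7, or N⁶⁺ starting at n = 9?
C⁵⁺ at n = 7 (E = -9.996 eV)

Using E_n = -13.6057 Z² / n² eV:

C⁵⁺ (Z = 6) at n = 7:
E = -13.6057 × 6² / 7² = -13.6057 × 36 / 49 = -9.996024 eV

N⁶⁺ (Z = 7) at n = 9:
E = -13.6057 × 7² / 9² = -13.6057 × 49 / 81 = -8.230609 eV

Since -9.996024 eV < -8.230609 eV,
C⁵⁺ at n = 7 is more tightly bound (requires more energy to ionize).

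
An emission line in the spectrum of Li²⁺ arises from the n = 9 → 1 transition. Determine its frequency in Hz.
2.924e+16 Hz

First, find the transition energy:
E_9 = -13.6057 × 3² / 9² = -1.511744 eV
E_1 = -13.6057 × 3² / 1² = -122.451300 eV
|ΔE| = |E_1 - E_9| = 120.939556 eV

Convert to Joules: E = 120.939556 eV × (1.602177 × 10⁻¹⁹ J/eV) = 1.93767e-17 J

Using E = hf:
f = E/h = 1.93767e-17 J / (6.62607 × 10⁻³⁴ J·s)
f = 2.924e+16 Hz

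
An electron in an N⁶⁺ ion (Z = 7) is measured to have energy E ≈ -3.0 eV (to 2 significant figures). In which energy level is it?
n = 15

The exact energy levels follow E_n = -13.6057 Z² / n² eV with Z = 7.

The measured value (-3.0 eV) is reported to only 2 significant figures, so we must test candidate n values and see which one matches to that precision.

Candidate energies:
  n = 13:  E = -13.6057 × 7² / 13² = -3.94485 eV
  n = 14:  E = -13.6057 × 7² / 14² = -3.40143 eV
  n = 15:  E = -13.6057 × 7² / 15² = -2.96302 eV  ← matches
  n = 16:  E = -13.6057 × 7² / 16² = -2.60422 eV
  n = 17:  E = -13.6057 × 7² / 17² = -2.30685 eV

Checking against the measurement of -3.0 eV (2 sig figs), only n = 15 agrees:
E_15 = -2.96302 eV, which rounds to -3.0 eV ✓

Therefore n = 15.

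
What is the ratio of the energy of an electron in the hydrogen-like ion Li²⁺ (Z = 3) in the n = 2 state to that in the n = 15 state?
56.25

Using E_n = -13.6057 Z² / n² eV with Z = 3:

E_2 = -13.6057 × 3² / 2² = -122.4513 / 4 = -30.61282500 eV
E_15 = -13.6057 × 3² / 15² = -122.4513 / 225 = -0.54422800 eV

The ratio is:
E_2/E_15 = (-30.61282500) / (-0.54422800)
E_2/E_15 = (-122.4513/4) / (-122.4513/225)
E_2/E_15 = 225/4
E_2/E_15 = 56.25
(Note: the Z² factors cancel in the ratio.)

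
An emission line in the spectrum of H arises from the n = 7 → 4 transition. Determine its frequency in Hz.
1.385e+14 Hz

First, find the transition energy:
E_7 = -13.6057 / 7² = -0.2776673 eV
E_4 = -13.6057 / 4² = -0.8503563 eV
|ΔE| = |E_4 - E_7| = 0.5726890 eV

Convert to Joules: E = 0.5726890 eV × (1.602177 × 10⁻¹⁹ J/eV) = 9.17549e-20 J

Using E = hf:
f = E/h = 9.17549e-20 J / (6.62607 × 10⁻³⁴ J·s)
f = 1.385e+14 Hz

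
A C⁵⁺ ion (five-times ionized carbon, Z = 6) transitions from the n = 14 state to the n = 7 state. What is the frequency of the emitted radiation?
1.813e+15 Hz

First, find the transition energy:
E_14 = -13.6057 × 6² / 14² = -2.49900612 eV
E_7 = -13.6057 × 6² / 7² = -9.99602449 eV
|ΔE| = |E_7 - E_14| = 7.49701837 eV

Convert to Joules: E = 7.49701837 eV × (1.602177 × 10⁻¹⁹ J/eV) = 1.20116e-18 J

Using E = hf:
f = E/h = 1.20116e-18 J / (6.62607 × 10⁻³⁴ J·s)
f = 1.813e+15 Hz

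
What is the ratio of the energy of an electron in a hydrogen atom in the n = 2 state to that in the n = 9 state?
20.2500

Using E_n = -13.6057 Z² / n² eV with Z = 1:

E_2 = -13.6057 / 2² = -13.6057 / 4 = -3.4014250000 eV
E_9 = -13.6057 / 9² = -13.6057 / 81 = -0.1679716049 eV

The ratio is:
E_2/E_9 = (-3.4014250000) / (-0.1679716049)
E_2/E_9 = (-13.6057/4) / (-13.6057/81)
E_2/E_9 = 81/4
E_2/E_9 = 20.2500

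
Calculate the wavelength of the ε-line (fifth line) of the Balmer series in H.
396.906591 nm

The lines of a series are numbered from the longest wavelength (smallest ΔE) outward; the fifth line is the transition from n = n_f + 5 to n_f.
The Balmer series has all transitions ending at n_f = 2.

For H, the fifth line (ε-line) is the jump from n = 7 to n = 2:
E_7 = -13.6057 / 7² = -0.2776673469 eV
E_2 = -13.6057 / 2² = -3.4014250000 eV
ΔE = E_7 - E_2 = 3.1237576531 eV

λ = hc/E = 1239.84 eV·nm / 3.1237576531 eV
λ = 396.906591 nm

This is the ε-line of the Balmer series in H.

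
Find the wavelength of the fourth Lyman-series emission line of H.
94.923451 nm

The lines of a series are numbered from the longest wavelength (smallest ΔE) outward; the fourth line is the transition from n = n_f + 4 to n_f.
The Lyman series has all transitions ending at n_f = 1.

For H, the fourth line (δ-line) is the jump from n = 5 to n = 1:
E_5 = -13.6057 / 5² = -0.54422800 eV
E_1 = -13.6057 / 1² = -13.60570000 eV
ΔE = E_5 - E_1 = 13.06147200 eV

λ = hc/E = 1239.84 eV·nm / 13.06147200 eV
λ = 94.923451 nm

This is the δ-line of the Lyman series in H.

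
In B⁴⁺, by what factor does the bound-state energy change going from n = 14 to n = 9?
2.4198

Using E_n = -13.6057 Z² / n² eV with Z = 5:

E_9 = -13.6057 × 5² / 9² = -340.1425 / 81 = -4.1992901235 eV
E_14 = -13.6057 × 5² / 14² = -340.1425 / 196 = -1.7354209184 eV

The ratio is:
E_9/E_14 = (-4.1992901235) / (-1.7354209184)
E_9/E_14 = (-340.1425/81) / (-340.1425/196)
E_9/E_14 = 196/81
E_9/E_14 = 2.4198
(Note: the Z² factors cancel in the ratio.)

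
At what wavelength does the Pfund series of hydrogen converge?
2278.16283 nm

The series limit corresponds to the transition from n = ∞ to n = 5.
This is the highest energy (shortest wavelength) transition in the Pfund series.

E_∞ = 0 eV
E_5 = -13.6057 / 5² = -0.54422800000 eV

Energy at series limit:
ΔE = E_∞ - E_5 = 0 - (-0.54422800000) = 0.54422800000 eV
λ = hc/E = 1239.84 eV·nm / 0.54422800000 eV = 2278.16283 nm

This energy equals the ionization energy from the n = 5 state of hydrogen.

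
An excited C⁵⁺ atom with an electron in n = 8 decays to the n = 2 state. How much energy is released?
114.798094 eV

The energy levels are E_n = -13.6057 Z² eV / n².

Energy at n = 8: E_8 = -13.6057 × 6² / 8² = -7.653206250 eV
Energy at n = 2: E_2 = -13.6057 × 6² / 2² = -122.451300000 eV

For emission (electron falling to lower state), the photon energy is:
E_photon = E_8 - E_2 = |-7.653206250 - (-122.451300000)|
E_photon = 114.798094 eV

This energy is carried away by the emitted photon.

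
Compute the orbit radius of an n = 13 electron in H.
8.9431 nm (or 89.4309 Å)

The Bohr radius formula is:
r_n = n² a₀ / Z

where a₀ = 0.0529177 nm is the Bohr radius.

For H (Z = 1) at n = 13:
r_13 = 13² × 0.0529177 nm / 1
r_13 = 169 × 0.0529177 nm / 1
r_13 = 8.94309 nm / 1
r_13 = 8.9431 nm

The electron orbits at approximately 8.9431 nm from the nucleus.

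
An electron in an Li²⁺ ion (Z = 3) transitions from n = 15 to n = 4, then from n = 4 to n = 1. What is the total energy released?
121.9071 eV

The energy levels of Li²⁺ are E_n = -13.6057 × 3² / n² eV.

First transition (15 → 4):
ΔE₁ = |E_4 - E_15|
ΔE₁ = |-7.6532062500 - (-0.5442280000)| = 7.1089783 eV

Second transition (4 → 1):
ΔE₂ = |E_1 - E_4|
ΔE₂ = |-122.4513000000 - (-7.6532062500)| = 114.7980938 eV

Total energy released:
E_total = ΔE₁ + ΔE₂ = 7.1089783 + 114.7980938 = 121.9071 eV

Note: This equals the direct transition 15 → 1: 121.9071 eV ✓
Energy is conserved regardless of the path taken.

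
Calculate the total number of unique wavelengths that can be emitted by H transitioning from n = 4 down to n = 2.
3

The electron can occupy levels n = 2, 3, ..., 4 during de-excitation — that is m = 4 - 2 + 1 = 3 distinct levels.

The number of distinct spectral lines equals the number of ways to choose 2 of these m levels (each pair gives one possible emission transition):

Number of lines = m(m-1)/2 = 3×2/2 = 3

These correspond to all possible transitions between the 3 levels:
4 → 3, 4 → 2, 3 → 2

Each transition produces a photon with a unique energy (and thus wavelength). This count does not depend on Z.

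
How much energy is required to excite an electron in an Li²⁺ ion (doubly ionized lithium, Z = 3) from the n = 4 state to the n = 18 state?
7.2753 eV

The energy levels of a hydrogen-like atom are E_n = -13.6057 Z² eV / n².

Energy at n = 4: E_4 = -13.6057 × 3² / 4² = -7.6532063 eV
Energy at n = 18: E_18 = -13.6057 × 3² / 18² = -0.3779361 eV

The excitation energy is the difference:
ΔE = E_18 - E_4
ΔE = -0.3779361 - (-7.6532063)
ΔE = 7.2753 eV

Since this is positive, energy must be absorbed (photon absorption).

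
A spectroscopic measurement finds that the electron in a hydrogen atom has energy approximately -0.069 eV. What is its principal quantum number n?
n = 14

The exact energy levels follow E_n = -13.6057 eV / n².

The measured value (-0.069 eV) is reported to only 2 significant figures, so we must test candidate n values and see which one matches to that precision.

Candidate energies:
  n = 12:  E = -13.6057/12² = -0.09448 eV
  n = 13:  E = -13.6057/13² = -0.08051 eV
  n = 14:  E = -13.6057/14² = -0.06942 eV  ← matches
  n = 15:  E = -13.6057/15² = -0.06047 eV
  n = 16:  E = -13.6057/16² = -0.05315 eV

Checking against the measurement of -0.069 eV (2 sig figs), only n = 14 agrees:
E_14 = -0.06942 eV, which rounds to -0.069 eV ✓

Therefore n = 14.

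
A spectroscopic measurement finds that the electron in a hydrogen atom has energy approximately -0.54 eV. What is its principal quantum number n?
n = 5

The exact energy levels follow E_n = -13.6057 eV / n².

The measured value (-0.54 eV) is reported to only 2 significant figures, so we must test candidate n values and see which one matches to that precision.

Candidate energies:
  n = 3:  E = -13.6057/3² = -1.51174 eV
  n = 4:  E = -13.6057/4² = -0.85036 eV
  n = 5:  E = -13.6057/5² = -0.54423 eV  ← matches
  n = 6:  E = -13.6057/6² = -0.37794 eV
  n = 7:  E = -13.6057/7² = -0.27767 eV

Checking against the measurement of -0.54 eV (2 sig figs), only n = 5 agrees:
E_5 = -0.54423 eV, which rounds to -0.54 eV ✓

Therefore n = 5.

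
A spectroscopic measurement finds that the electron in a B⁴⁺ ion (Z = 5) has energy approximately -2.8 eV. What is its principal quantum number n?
n = 11

The exact energy levels follow E_n = -13.6057 Z² / n² eV with Z = 5.

The measured value (-2.8 eV) is reported to only 2 significant figures, so we must test candidate n values and see which one matches to that precision.

Candidate energies:
  n = 9:  E = -13.6057 × 5² / 9² = -4.19929 eV
  n = 10:  E = -13.6057 × 5² / 10² = -3.40143 eV
  n = 11:  E = -13.6057 × 5² / 11² = -2.81110 eV  ← matches
  n = 12:  E = -13.6057 × 5² / 12² = -2.36210 eV
  n = 13:  E = -13.6057 × 5² / 13² = -2.01268 eV

Checking against the measurement of -2.8 eV (2 sig figs), only n = 11 agrees:
E_11 = -2.81110 eV, which rounds to -2.8 eV ✓

Therefore n = 11.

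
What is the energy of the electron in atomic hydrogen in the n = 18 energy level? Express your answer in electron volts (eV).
-0.041993 eV

The energy levels of a hydrogen-like atom are given by:
E_n = -13.6057 eV / n²

For n = 18:
E_18 = -13.6057 eV / 18²
E_18 = -13.6057 eV / 324
E_18 = -0.041993 eV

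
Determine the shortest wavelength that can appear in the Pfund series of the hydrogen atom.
2278.16283 nm

The series limit corresponds to the transition from n = ∞ to n = 5.
This is the highest energy (shortest wavelength) transition in the Pfund series.

E_∞ = 0 eV
E_5 = -13.6057 / 5² = -0.54422800000 eV

Energy at series limit:
ΔE = E_∞ - E_5 = 0 - (-0.54422800000) = 0.54422800000 eV
λ = hc/E = 1239.84 eV·nm / 0.54422800000 eV = 2278.16283 nm

This energy equals the ionization energy from the n = 5 state of hydrogen.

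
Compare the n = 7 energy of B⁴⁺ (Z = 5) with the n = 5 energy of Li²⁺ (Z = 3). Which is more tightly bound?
B⁴⁺ at n = 7 (E = -6.94 eV)

Using E_n = -13.6057 Z² / n² eV:

B⁴⁺ (Z = 5) at n = 7:
E = -13.6057 × 5² / 7² = -13.6057 × 25 / 49 = -6.94168 eV

Li²⁺ (Z = 3) at n = 5:
E = -13.6057 × 3² / 5² = -13.6057 × 9 / 25 = -4.89805 eV

Since -6.94168 eV < -4.89805 eV,
B⁴⁺ at n = 7 is more tightly bound (requires more energy to ionize).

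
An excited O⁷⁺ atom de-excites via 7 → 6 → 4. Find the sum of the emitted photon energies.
36.652090 eV

The energy levels of O⁷⁺ are E_n = -13.6057 × 8² / n² eV.

First transition (7 → 6):
ΔE₁ = |E_6 - E_7|
ΔE₁ = |-24.187911111111 - (-17.770710204082)| = 6.417200907 eV

Second transition (6 → 4):
ΔE₂ = |E_4 - E_6|
ΔE₂ = |-54.422800000000 - (-24.187911111111)| = 30.234888889 eV

Total energy released:
E_total = ΔE₁ + ΔE₂ = 6.417200907 + 30.234888889 = 36.652090 eV

Note: This equals the direct transition 7 → 4: 36.652090 eV ✓
Energy is conserved regardless of the path taken.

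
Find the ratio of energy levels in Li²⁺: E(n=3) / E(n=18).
36.000000

Using E_n = -13.6057 Z² / n² eV with Z = 3:

E_3 = -13.6057 × 3² / 3² = -122.4513 / 9 = -13.605700000000 eV
E_18 = -13.6057 × 3² / 18² = -122.4513 / 324 = -0.377936111111 eV

The ratio is:
E_3/E_18 = (-13.605700000000) / (-0.377936111111)
E_3/E_18 = (-122.4513/9) / (-122.4513/324)
E_3/E_18 = 324/9
E_3/E_18 = 36.000000
(Note: the Z² factors cancel in the ratio.)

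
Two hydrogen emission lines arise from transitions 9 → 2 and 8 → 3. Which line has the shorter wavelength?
9 → 2

Calculate the energy for each transition:

Transition 9 → 2:
ΔE₁ = |E_2 - E_9| = |-13.6057/2² - (-13.6057/9²)|
ΔE₁ = |-3.40142500 - (-0.16797160)| = 3.23345 eV

Transition 8 → 3:
ΔE₂ = |E_3 - E_8| = |-13.6057/3² - (-13.6057/8²)|
ΔE₂ = |-1.51174444 - (-0.21258906)| = 1.29916 eV

Since 3.23345 eV > 1.29916 eV, the transition 9 → 2 emits the more energetic photon.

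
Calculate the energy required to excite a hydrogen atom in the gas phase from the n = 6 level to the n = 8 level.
0.16535 eV

The energy levels of a hydrogen-like atom are E_n = -13.6057 eV / n².

Energy at n = 6: E_6 = -13.6057 / 6² = -0.37793611 eV
Energy at n = 8: E_8 = -13.6057 / 8² = -0.21258906 eV

The excitation energy is the difference:
ΔE = E_8 - E_6
ΔE = -0.21258906 - (-0.37793611)
ΔE = 0.16535 eV

Since this is positive, energy must be absorbed (photon absorption).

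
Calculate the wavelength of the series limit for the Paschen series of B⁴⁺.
32.805545 nm

The series limit corresponds to the transition from n = ∞ to n = 3.
This is the highest energy (shortest wavelength) transition in the Paschen series.

E_∞ = 0 eV
E_3 = -13.6057 × 5² / 3² = -37.79361111 eV

Energy at series limit:
ΔE = E_∞ - E_3 = 0 - (-37.79361111) = 37.79361111 eV
λ = hc/E = 1239.84 eV·nm / 37.79361111 eV = 32.805545 nm

This energy equals the ionization energy from the n = 3 state of B⁴⁺.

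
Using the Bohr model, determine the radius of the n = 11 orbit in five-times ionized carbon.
1.0672 nm (or 10.6717 Å)

The Bohr radius formula is:
r_n = n² a₀ / Z

where a₀ = 0.0529177 nm is the Bohr radius.

For C⁵⁺ (Z = 6) at n = 11:
r_11 = 11² × 0.0529177 nm / 6
r_11 = 121 × 0.0529177 nm / 6
r_11 = 6.40304 nm / 6
r_11 = 1.0672 nm

The electron orbits at approximately 1.0672 nm from the nucleus.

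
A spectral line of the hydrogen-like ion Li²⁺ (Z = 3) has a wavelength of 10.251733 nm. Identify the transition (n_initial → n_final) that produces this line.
n = 9 → n = 1

First, find the photon energy from the wavelength (hc = 1239.84 eV·nm):
E = hc/λ = 1239.84 eV·nm / 10.251733 nm = 120.93955 eV

The energy levels of Li²⁺ satisfy E_n = -13.6057 × 3² / n² eV, so an emission n_i → n_f releases
ΔE = 13.6057 × 3² × (1/n_f² − 1/n_i²) eV.

Setting ΔE equal to the photon energy:
1/n_f² − 1/n_i² = 120.93955 / (13.6057 × 3²) = 0.98765428

Since 1/n_i² must be positive, we need 1/n_f² > 0.98765428, i.e. n_f ≤ 1. For each allowed n_f, solve n_i = (1/n_f² − 0.98765428)^(−1/2) and check whether it is a whole number:
  n_f = 1: 1/n_i² = 1.00000000 − 0.98765428 = 0.01234572 → n_i = 9.000  → integer, n_i = 9 ✓

Only n_f = 1 gives an integer upper level, n_i = 9.

The transition is from n = 9 to n = 1 (emission).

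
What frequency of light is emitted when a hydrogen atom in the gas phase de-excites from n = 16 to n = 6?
7.8534e+13 Hz

First, find the transition energy:
E_16 = -13.6057 / 16² = -0.05314727 eV
E_6 = -13.6057 / 6² = -0.37793611 eV
|ΔE| = |E_6 - E_16| = 0.32478884 eV

Convert to Joules: E = 0.32478884 eV × (1.602177 × 10⁻¹⁹ J/eV) = 5.203692e-20 J

Using E = hf:
f = E/h = 5.203692e-20 J / (6.62607 × 10⁻³⁴ J·s)
f = 7.8534e+13 Hz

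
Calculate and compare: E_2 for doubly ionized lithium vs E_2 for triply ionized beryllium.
Be³⁺ at n = 2 (E = -54.4228 eV)

Using E_n = -13.6057 Z² / n² eV:

Li²⁺ (Z = 3) at n = 2:
E = -13.6057 × 3² / 2² = -13.6057 × 9 / 4 = -30.6128250 eV

Be³⁺ (Z = 4) at n = 2:
E = -13.6057 × 4² / 2² = -13.6057 × 16 / 4 = -54.4228000 eV

Since -54.4228000 eV < -30.6128250 eV,
Be³⁺ at n = 2 is more tightly bound (requires more energy to ionize).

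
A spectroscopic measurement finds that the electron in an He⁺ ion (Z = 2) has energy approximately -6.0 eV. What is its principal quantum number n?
n = 3

The exact energy levels follow E_n = -13.6057 Z² / n² eV with Z = 2.

The measured value (-6.0 eV) is reported to only 2 significant figures, so we must test candidate n values and see which one matches to that precision.

Candidate energies:
  n = 1:  E = -13.6057 × 2² / 1² = -54.42280 eV
  n = 2:  E = -13.6057 × 2² / 2² = -13.60570 eV
  n = 3:  E = -13.6057 × 2² / 3² = -6.04698 eV  ← matches
  n = 4:  E = -13.6057 × 2² / 4² = -3.40143 eV
  n = 5:  E = -13.6057 × 2² / 5² = -2.17691 eV

Checking against the measurement of -6.0 eV (2 sig figs), only n = 3 agrees:
E_3 = -6.04698 eV, which rounds to -6.0 eV ✓

Therefore n = 3.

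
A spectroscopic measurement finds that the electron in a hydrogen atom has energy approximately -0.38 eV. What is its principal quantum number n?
n = 6

The exact energy levels follow E_n = -13.6057 eV / n².

The measured value (-0.38 eV) is reported to only 2 significant figures, so we must test candidate n values and see which one matches to that precision.

Candidate energies:
  n = 4:  E = -13.6057/4² = -0.85036 eV
  n = 5:  E = -13.6057/5² = -0.54423 eV
  n = 6:  E = -13.6057/6² = -0.37794 eV  ← matches
  n = 7:  E = -13.6057/7² = -0.27767 eV
  n = 8:  E = -13.6057/8² = -0.21259 eV

Checking against the measurement of -0.38 eV (2 sig figs), only n = 6 agrees:
E_6 = -0.37794 eV, which rounds to -0.38 eV ✓

Therefore n = 6.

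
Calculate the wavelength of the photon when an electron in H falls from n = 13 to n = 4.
1610.49733 nm

First, find the transition energy using E_n = -13.6057 / n² eV:
E_13 = -13.6057 / 13² = -0.08050710059 eV
E_4 = -13.6057 / 4² = -0.85035625000 eV

Photon energy: |ΔE| = |E_4 - E_13| = 0.76984914941 eV

Convert to wavelength using E = hc/λ with hc = 1239.84 eV·nm:
λ = hc/E = 1239.84 eV·nm / 0.76984914941 eV
λ = 1610.49733 nm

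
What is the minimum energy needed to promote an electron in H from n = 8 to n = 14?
0.1432 eV

The energy levels of a hydrogen-like atom are E_n = -13.6057 eV / n².

Energy at n = 8: E_8 = -13.6057 / 8² = -0.2125891 eV
Energy at n = 14: E_14 = -13.6057 / 14² = -0.0694168 eV

The excitation energy is the difference:
ΔE = E_14 - E_8
ΔE = -0.0694168 - (-0.2125891)
ΔE = 0.1432 eV

Since this is positive, energy must be absorbed (photon absorption).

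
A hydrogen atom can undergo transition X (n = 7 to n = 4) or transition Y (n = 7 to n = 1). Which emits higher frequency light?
7 → 1

Calculate the energy for each transition:

Transition 7 → 4:
ΔE₁ = |E_4 - E_7| = |-13.6057/4² - (-13.6057/7²)|
ΔE₁ = |-0.8503562500 - (-0.2776673469)| = 0.5726889 eV

Transition 7 → 1:
ΔE₂ = |E_1 - E_7| = |-13.6057/1² - (-13.6057/7²)|
ΔE₂ = |-13.6057000000 - (-0.2776673469)| = 13.3280327 eV

Since 13.3280327 eV > 0.5726889 eV, the transition 7 → 1 emits the more energetic photon.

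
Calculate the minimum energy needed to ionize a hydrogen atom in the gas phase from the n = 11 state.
0.1124 eV

The ionization energy is the energy needed to remove the electron completely (n → ∞).

For hydrogen, E_n = -13.6057 eV / n².

At n = 11: E_11 = -13.6057 / 11² = -0.1124438 eV
At n = ∞: E_∞ = 0 eV

Ionization energy = E_∞ - E_11 = 0 - (-0.1124438) = 0.1124438 eV
Ionization energy ≈ 0.1124 eV

This is also called the binding energy of the electron in state n = 11.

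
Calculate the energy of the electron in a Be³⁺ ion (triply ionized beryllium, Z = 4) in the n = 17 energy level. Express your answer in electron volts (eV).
-0.75326 eV

The energy levels of a hydrogen-like atom are given by:
E_n = -13.6057 Z² / n² eV  (with Z = 4 for Be³⁺)

For n = 17:
E_17 = -13.6057 × 4² / 17²
E_17 = -13.6057 × 16 / 289
E_17 = -0.75326 eV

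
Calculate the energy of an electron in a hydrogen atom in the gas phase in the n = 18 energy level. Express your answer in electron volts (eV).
-0.042 eV

The energy levels of a hydrogen-like atom are given by:
E_n = -13.6057 eV / n²

For n = 18:
E_18 = -13.6057 eV / 18²
E_18 = -13.6057 eV / 324
E_18 = -0.042 eV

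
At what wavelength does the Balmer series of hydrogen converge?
364.5061 nm

The series limit corresponds to the transition from n = ∞ to n = 2.
This is the highest energy (shortest wavelength) transition in the Balmer series.

E_∞ = 0 eV
E_2 = -13.6057 / 2² = -3.40142500 eV

Energy at series limit:
ΔE = E_∞ - E_2 = 0 - (-3.40142500) = 3.40142500 eV
λ = hc/E = 1239.84 eV·nm / 3.40142500 eV = 364.5061 nm

This energy equals the ionization energy from the n = 2 state of hydrogen.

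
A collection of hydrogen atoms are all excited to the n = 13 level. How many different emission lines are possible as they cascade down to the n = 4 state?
45

The electron can occupy levels n = 4, 5, ..., 13 during de-excitation — that is m = 13 - 4 + 1 = 10 distinct levels.

The number of distinct spectral lines equals the number of ways to choose 2 of these m levels (each pair gives one possible emission transition):

Number of lines = m(m-1)/2 = 10×9/2 = 45

These correspond to all possible transitions between the 10 levels:
13 → 12, 13 → 11, 13 → 10, 13 → 9, 13 → 8, 13 → 7, 13 → 6, 13 → 5...

Each transition produces a photon with a unique energy (and thus wavelength). This count does not depend on Z.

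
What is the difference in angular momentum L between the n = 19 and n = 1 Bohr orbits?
1.90e-33 J·s (or 18ℏ)

In the Bohr model, L_n = nℏ where ℏ = 1.0546e-34 J·s.

L_19 = 19ℏ = 2.0037e-33 J·s
L_1 = 1ℏ = 1.0546e-34 J·s

ΔL = L_19 - L_1 = (19 - 1)ℏ = 18ℏ
ΔL = 18 × 1.0546e-34 J·s = 1.90e-33 J·s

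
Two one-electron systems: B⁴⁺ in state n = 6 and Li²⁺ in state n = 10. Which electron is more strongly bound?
B⁴⁺ at n = 6 (E = -9.45 eV)

Using E_n = -13.6057 Z² / n² eV:

B⁴⁺ (Z = 5) at n = 6:
E = -13.6057 × 5² / 6² = -13.6057 × 25 / 36 = -9.44840 eV

Li²⁺ (Z = 3) at n = 10:
E = -13.6057 × 3² / 10² = -13.6057 × 9 / 100 = -1.22451 eV

Since -9.44840 eV < -1.22451 eV,
B⁴⁺ at n = 6 is more tightly bound (requires more energy to ionize).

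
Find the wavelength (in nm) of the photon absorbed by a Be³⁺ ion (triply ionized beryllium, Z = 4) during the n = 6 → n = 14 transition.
251.1675 nm

First, find the transition energy using E_n = -13.6057 Z² / n² eV:
E_6 = -13.6057 × 4² / 6² = -6.04697778 eV
E_14 = -13.6057 × 4² / 14² = -1.11066939 eV

Photon energy: |ΔE| = |E_14 - E_6| = 4.93630839 eV

Convert to wavelength using E = hc/λ with hc = 1239.84 eV·nm:
λ = hc/E = 1239.84 eV·nm / 4.93630839 eV
λ = 251.1675 nm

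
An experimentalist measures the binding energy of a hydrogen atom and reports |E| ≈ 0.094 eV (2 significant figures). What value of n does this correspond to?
n = 12

The exact energy levels follow E_n = -13.6057 eV / n².

The measured value (-0.094 eV) is reported to only 2 significant figures, so we must test candidate n values and see which one matches to that precision.

Candidate energies:
  n = 10:  E = -13.6057/10² = -0.136057 eV
  n = 11:  E = -13.6057/11² = -0.112444 eV
  n = 12:  E = -13.6057/12² = -0.094484 eV  ← matches
  n = 13:  E = -13.6057/13² = -0.080507 eV
  n = 14:  E = -13.6057/14² = -0.069417 eV

Checking against the measurement of -0.094 eV (2 sig figs), only n = 12 agrees:
E_12 = -0.094484 eV, which rounds to -0.094 eV ✓

Therefore n = 12.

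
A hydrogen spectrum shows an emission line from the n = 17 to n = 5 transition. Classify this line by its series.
Pfund series

The spectral series in hydrogen are named based on the final (lower) energy level:
- Lyman series: n_final = 1 (ultraviolet)
- Balmer series: n_final = 2 (visible/near-UV)
- Paschen series: n_final = 3 (infrared)
- Brackett series: n_final = 4 (infrared)
- Pfund series: n_final = 5 (far infrared)

Since this transition ends at n = 5, it belongs to the Pfund series.

For reference, this 17 → 5 line has photon energy
ΔE = 13.6057 eV × (1/5² - 1/17²) = 0.49714945329 eV,
corresponding to wavelength λ = hc/ΔE = 1239.84 eV·nm / 0.49714945329 eV = 2493.89795 nm in the far infrared region.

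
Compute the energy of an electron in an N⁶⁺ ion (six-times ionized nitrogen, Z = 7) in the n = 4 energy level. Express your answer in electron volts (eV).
-41.667456 eV

The energy levels of a hydrogen-like atom are given by:
E_n = -13.6057 Z² / n² eV  (with Z = 7 for N⁶⁺)

For n = 4:
E_4 = -13.6057 × 7² / 4²
E_4 = -13.6057 × 49 / 16
E_4 = -41.667456 eV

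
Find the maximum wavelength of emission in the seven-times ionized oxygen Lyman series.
1.90 nm

The longest wavelength corresponds to the smallest energy transition in the series.
The Lyman series has all transitions ending at n_f = 1.

For O⁷⁺ (Z = 8), the first line (α-line) is the jump from n = 2 to n = 1:
E_2 = -13.6057 × 8² / 2² = -217.6912 eV
E_1 = -13.6057 × 8² / 1² = -870.7648 eV
ΔE = E_2 - E_1 = 653.0736 eV

λ = hc/E = 1239.84 eV·nm / 653.0736 eV
λ = 1.90 nm

This is the α-line of the Lyman series in O⁷⁺.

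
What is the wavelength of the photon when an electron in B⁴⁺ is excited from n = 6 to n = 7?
494.607 nm

First, find the transition energy using E_n = -13.6057 Z² / n² eV:
E_6 = -13.6057 × 5² / 6² = -9.4484028 eV
E_7 = -13.6057 × 5² / 7² = -6.9416837 eV

Photon energy: |ΔE| = |E_7 - E_6| = 2.5067191 eV

Convert to wavelength using E = hc/λ with hc = 1239.84 eV·nm:
λ = hc/E = 1239.84 eV·nm / 2.5067191 eV
λ = 494.607 nm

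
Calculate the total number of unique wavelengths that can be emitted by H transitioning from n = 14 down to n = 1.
91

The electron can occupy levels n = 1, 2, ..., 14 during de-excitation — that is m = 14 - 1 + 1 = 14 distinct levels.

The number of distinct spectral lines equals the number of ways to choose 2 of these m levels (each pair gives one possible emission transition):

Number of lines = m(m-1)/2 = 14×13/2 = 91

These correspond to all possible transitions between the 14 levels:
14 → 13, 14 → 12, 14 → 11, 14 → 10, 14 → 9, 14 → 8, 14 → 7, 14 → 6...

Each transition produces a photon with a unique energy (and thus wavelength). This count does not depend on Z.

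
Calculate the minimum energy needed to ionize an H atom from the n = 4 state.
0.85 eV

The ionization energy is the energy needed to remove the electron completely (n → ∞).

For hydrogen, E_n = -13.6057 eV / n².

At n = 4: E_4 = -13.6057 / 4² = -0.85036 eV
At n = ∞: E_∞ = 0 eV

Ionization energy = E_∞ - E_4 = 0 - (-0.85036) = 0.85036 eV
Ionization energy ≈ 0.85 eV

This is also called the binding energy of the electron in state n = 4.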